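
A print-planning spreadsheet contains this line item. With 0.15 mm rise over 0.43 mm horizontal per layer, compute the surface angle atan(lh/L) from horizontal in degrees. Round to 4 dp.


angle = atan(0.15/0.43) = 19.2307 degrees


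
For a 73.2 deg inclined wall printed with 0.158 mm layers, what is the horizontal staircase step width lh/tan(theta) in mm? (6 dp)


step = 0.158 / tan(73.2) = 0.047703 mm


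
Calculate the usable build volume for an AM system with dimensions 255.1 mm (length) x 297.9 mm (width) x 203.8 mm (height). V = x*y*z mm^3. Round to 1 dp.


V = 255.1 * 297.9 * 203.8 = 15487636.3 mm^3


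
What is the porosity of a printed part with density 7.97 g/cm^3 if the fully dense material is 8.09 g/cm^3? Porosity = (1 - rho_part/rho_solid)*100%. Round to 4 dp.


Porosity = (1-7.97/8.09)*100 = 1.4833 %


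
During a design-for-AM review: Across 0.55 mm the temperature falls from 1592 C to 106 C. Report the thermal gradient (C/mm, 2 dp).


G = (1592-106)/0.55 = 2701.82 C/mm


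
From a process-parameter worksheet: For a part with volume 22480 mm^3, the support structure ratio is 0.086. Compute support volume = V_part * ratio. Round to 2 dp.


V_support = 22480 * 0.086 = 1933.28 mm^3


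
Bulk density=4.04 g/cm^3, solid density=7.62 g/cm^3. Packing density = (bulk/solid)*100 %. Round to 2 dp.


Packing = (4.04/7.62)*100 = 53.02 %


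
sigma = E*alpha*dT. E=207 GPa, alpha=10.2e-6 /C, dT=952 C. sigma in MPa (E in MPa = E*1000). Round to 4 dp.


sigma = 207*1000 * 10.2e-6 * 952 = 2010.0528 MPa


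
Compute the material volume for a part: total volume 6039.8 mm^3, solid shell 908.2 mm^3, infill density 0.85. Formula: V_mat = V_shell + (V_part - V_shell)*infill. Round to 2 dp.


V_infill = (6039.8 - 908.2) * 0.85 = 4361.86
V_total = 908.2 + 4361.86 = 5270.06 mm^3


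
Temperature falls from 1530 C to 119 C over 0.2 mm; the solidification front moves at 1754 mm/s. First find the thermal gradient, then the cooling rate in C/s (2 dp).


G = (1530-119)/0.2 = 7055.0 C/mm
CR = 7055.0 * 1754 = 12374470.0 C/s


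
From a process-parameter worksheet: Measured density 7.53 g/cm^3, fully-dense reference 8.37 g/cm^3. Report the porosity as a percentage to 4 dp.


Porosity = (1-7.53/8.37)*100 = 10.0358 %


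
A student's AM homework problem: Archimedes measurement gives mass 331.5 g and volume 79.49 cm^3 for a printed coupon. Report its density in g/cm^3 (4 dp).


rho = 331.5 / 79.49 = 4.1703 g/cm^3


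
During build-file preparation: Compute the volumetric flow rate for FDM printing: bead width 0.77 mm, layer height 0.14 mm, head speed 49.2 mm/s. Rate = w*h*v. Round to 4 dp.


Rate = 0.77 * 0.14 * 49.2 = 5.3038 mm^3/s


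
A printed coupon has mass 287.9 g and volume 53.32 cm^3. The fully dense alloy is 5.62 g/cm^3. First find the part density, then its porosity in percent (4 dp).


rho_part = 287.9 / 53.32 = 5.39947487 g/cm^3
Porosity = (1 - 5.39947487/5.62)*100 = 3.9239 %


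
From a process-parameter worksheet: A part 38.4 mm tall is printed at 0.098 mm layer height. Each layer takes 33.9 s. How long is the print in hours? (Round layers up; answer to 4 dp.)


Layers = ceil(38.4/0.098) = 392
t = 392 * 33.9 / 3600 = 3.6913 hrs


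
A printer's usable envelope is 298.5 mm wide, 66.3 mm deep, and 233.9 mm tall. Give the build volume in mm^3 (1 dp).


V = 298.5 * 66.3 * 233.9 = 4629009.6 mm^3


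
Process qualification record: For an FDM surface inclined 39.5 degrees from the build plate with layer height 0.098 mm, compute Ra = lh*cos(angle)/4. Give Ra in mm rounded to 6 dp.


Ra = 0.098 * cos(39.5) / 4 = 0.018905 mm


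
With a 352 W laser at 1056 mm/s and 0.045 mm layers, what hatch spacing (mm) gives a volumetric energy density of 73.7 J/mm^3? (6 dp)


h = 352 / (73.7*1056*0.045) = 0.100508 mm


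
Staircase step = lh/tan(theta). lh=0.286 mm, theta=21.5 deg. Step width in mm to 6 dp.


step = 0.286 / tan(21.5) = 0.726053 mm


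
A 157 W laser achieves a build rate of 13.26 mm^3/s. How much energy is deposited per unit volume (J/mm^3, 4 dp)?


SE = 157 / 13.26 = 11.8401 J/mm^3


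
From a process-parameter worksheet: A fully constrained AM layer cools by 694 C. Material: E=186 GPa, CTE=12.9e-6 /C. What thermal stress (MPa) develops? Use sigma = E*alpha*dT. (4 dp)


sigma = 186*1000 * 12.9e-6 * 694 = 1665.1836 MPa


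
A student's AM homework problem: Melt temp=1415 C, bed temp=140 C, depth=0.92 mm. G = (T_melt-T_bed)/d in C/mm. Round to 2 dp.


G = (1415-140)/0.92 = 1385.87 C/mm


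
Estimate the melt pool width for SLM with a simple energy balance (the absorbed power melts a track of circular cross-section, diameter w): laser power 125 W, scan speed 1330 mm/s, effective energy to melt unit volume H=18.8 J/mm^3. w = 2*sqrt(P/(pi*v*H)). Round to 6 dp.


w = 2*sqrt(125/(pi*1330*18.8)) = 0.079782 mm


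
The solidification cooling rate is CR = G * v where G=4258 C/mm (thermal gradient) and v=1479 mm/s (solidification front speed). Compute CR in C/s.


CR = 4258 * 1479 = 6297582 C/s


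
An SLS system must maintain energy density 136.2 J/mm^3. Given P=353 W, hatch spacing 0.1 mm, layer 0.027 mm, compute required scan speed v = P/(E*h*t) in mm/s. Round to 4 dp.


v = 353 / (136.2*0.1*0.027) = 959.9173 mm/s


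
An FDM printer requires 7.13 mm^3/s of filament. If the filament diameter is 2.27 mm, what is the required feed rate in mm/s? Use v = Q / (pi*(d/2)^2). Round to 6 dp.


A = pi*(2.27/2)^2 = 4.047078
v = 7.13 / 4.047078 = 1.761765 mm/s


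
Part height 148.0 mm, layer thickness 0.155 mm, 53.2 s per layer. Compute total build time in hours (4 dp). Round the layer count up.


Layers = ceil(148.0/0.155) = 955
t = 955 * 53.2 / 3600 = 14.1128 hrs


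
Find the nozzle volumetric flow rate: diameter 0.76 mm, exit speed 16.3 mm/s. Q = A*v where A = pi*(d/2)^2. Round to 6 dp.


A = pi*(0.76/2)^2 = 0.45364598 mm^2
Q = 0.45364598 * 16.3 = 7.394429 mm^3/s


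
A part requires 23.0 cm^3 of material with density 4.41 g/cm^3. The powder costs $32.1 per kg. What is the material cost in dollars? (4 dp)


Mass = 23.0*4.41/1000 = 0.10143 kg
Cost = 0.10143 * 32.1 = 3.2559 $


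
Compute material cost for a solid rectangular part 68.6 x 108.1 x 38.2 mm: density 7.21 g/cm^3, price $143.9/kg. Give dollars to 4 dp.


V = 68.6 * 108.1 * 38.2 = 283278.212 mm^3 = 283.278212 cm^3
Mass = 283.278212 * 7.21 / 1000 = 2.04243591 kg
Cost = 2.04243591 * 143.9 = 293.9065 $


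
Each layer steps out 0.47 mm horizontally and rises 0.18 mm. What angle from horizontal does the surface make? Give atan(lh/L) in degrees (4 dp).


angle = atan(0.18/0.47) = 20.9558 degrees


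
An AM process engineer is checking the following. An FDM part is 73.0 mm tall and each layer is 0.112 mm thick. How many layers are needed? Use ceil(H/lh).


Layers = ceil(73.0/0.112) = 652


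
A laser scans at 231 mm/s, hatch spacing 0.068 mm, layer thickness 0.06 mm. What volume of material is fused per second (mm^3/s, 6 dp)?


Rate = 231 * 0.068 * 0.06 = 0.94248 mm^3/s


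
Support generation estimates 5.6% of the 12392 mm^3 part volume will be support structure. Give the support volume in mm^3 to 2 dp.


V_support = 12392 * 0.056 = 693.95 mm^3


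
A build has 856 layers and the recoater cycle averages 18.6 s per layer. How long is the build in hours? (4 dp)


t = 856 * 18.6 / 3600 = 4.4227 hrs


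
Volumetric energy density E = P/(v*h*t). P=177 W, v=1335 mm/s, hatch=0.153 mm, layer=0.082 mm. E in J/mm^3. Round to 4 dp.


E = 177 / (1335*0.153*0.082) = 10.5679 J/mm^3


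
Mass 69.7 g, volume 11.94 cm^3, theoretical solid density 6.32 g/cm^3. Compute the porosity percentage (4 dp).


rho_part = 69.7 / 11.94 = 5.83752094 g/cm^3
Porosity = (1 - 5.83752094/6.32)*100 = 7.6342 %


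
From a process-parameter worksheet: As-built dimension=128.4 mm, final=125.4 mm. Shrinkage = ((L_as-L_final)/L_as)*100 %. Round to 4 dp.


Shrinkage = ((128.4-125.4)/128.4)*100 = 2.3364 %


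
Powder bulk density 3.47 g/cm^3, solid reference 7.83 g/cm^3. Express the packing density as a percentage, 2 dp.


Packing = (3.47/7.83)*100 = 44.32 %


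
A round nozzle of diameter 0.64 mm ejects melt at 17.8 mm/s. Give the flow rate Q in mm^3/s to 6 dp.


A = pi*(0.64/2)^2 = 0.32169909 mm^2
Q = 0.32169909 * 17.8 = 5.726244 mm^3/s


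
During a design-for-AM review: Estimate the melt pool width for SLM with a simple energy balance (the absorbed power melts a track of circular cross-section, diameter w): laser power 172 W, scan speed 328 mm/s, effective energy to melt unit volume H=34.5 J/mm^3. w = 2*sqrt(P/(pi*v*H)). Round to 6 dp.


w = 2*sqrt(172/(pi*328*34.5)) = 0.139115 mm


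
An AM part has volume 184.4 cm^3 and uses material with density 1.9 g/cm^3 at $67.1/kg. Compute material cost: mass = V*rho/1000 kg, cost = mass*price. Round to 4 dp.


Mass = 184.4*1.9/1000 = 0.35036 kg
Cost = 0.35036 * 67.1 = 23.5092 $


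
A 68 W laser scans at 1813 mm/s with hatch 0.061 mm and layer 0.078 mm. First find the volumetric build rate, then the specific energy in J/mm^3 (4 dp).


Build rate = 1813 * 0.061 * 0.078 = 8.626254 mm^3/s
SE = 68 / 8.626254 = 7.8829 J/mm^3


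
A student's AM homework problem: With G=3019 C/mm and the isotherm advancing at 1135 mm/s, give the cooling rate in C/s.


CR = 3019 * 1135 = 3426565 C/s


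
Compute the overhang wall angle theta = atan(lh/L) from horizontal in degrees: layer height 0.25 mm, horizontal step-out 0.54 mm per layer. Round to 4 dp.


angle = atan(0.25/0.54) = 24.8424 degrees


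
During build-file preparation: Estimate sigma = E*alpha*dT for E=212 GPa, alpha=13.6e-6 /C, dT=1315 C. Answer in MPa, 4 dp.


sigma = 212*1000 * 13.6e-6 * 1315 = 3791.408 MPa


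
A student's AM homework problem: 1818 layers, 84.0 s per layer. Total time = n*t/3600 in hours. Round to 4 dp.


t = 1818 * 84.0 / 3600 = 42.42 hrs


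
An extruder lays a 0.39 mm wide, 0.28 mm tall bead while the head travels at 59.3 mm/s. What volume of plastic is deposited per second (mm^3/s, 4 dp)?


Rate = 0.39 * 0.28 * 59.3 = 6.4756 mm^3/s


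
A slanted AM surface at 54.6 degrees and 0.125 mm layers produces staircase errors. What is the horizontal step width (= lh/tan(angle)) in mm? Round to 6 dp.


step = 0.125 / tan(54.6) = 0.088833 mm


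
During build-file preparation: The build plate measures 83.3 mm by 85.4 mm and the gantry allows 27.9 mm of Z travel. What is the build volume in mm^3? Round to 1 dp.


V = 83.3 * 85.4 * 27.9 = 198475.6 mm^3


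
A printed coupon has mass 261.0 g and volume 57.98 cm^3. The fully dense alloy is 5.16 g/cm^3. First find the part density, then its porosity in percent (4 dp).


rho_part = 261.0 / 57.98 = 4.50155226 g/cm^3
Porosity = (1 - 4.50155226/5.16)*100 = 12.7606 %


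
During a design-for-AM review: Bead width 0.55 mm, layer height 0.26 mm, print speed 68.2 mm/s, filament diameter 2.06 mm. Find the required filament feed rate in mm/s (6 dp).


Q = 0.55 * 0.26 * 68.2 = 9.7526 mm^3/s
A_fil = pi*(2.06/2)^2 = 3.33291565 mm^2
v_feed = 9.7526 / 3.33291565 = 2.926147 mm/s


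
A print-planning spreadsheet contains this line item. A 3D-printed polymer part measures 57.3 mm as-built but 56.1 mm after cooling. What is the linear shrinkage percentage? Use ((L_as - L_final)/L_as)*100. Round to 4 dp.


Shrinkage = ((57.3-56.1)/57.3)*100 = 2.0942 %


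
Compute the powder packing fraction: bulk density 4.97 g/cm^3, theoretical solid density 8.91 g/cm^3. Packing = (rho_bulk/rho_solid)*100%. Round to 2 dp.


Packing = (4.97/8.91)*100 = 55.78 %


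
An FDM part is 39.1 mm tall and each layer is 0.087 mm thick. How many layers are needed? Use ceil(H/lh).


Layers = ceil(39.1/0.087) = 450


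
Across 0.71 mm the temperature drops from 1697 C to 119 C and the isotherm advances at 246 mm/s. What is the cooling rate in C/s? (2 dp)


G = (1697-119)/0.71 = 2222.53521127 C/mm
CR = 2222.53521127 * 246 = 546743.66 C/s


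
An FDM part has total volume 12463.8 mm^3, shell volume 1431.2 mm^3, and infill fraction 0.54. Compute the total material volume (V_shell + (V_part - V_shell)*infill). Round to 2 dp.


V_infill = (12463.8 - 1431.2) * 0.54 = 5957.6
V_total = 1431.2 + 5957.6 = 7388.8 mm^3


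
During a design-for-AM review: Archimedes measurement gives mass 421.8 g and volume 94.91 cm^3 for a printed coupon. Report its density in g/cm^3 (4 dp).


rho = 421.8 / 94.91 = 4.4442 g/cm^3


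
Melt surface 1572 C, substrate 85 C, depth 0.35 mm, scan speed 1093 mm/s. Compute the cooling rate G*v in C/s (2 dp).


G = (1572-85)/0.35 = 4248.57142857 C/mm
CR = 4248.57142857 * 1093 = 4643688.57 C/s


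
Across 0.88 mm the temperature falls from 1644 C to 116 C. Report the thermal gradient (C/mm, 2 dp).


G = (1644-116)/0.88 = 1736.36 C/mm


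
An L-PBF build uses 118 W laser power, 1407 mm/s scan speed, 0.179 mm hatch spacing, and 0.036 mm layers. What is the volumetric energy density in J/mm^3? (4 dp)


E = 118 / (1407*0.179*0.036) = 13.0146 J/mm^3


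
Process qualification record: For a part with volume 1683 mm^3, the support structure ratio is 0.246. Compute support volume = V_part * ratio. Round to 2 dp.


V_support = 1683 * 0.246 = 414.02 mm^3


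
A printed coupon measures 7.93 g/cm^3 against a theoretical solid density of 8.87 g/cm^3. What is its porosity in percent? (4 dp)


Porosity = (1-7.93/8.87)*100 = 10.5975 %


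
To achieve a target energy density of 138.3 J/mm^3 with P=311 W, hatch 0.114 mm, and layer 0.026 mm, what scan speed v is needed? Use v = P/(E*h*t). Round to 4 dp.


v = 311 / (138.3*0.114*0.026) = 758.6824 mm/s


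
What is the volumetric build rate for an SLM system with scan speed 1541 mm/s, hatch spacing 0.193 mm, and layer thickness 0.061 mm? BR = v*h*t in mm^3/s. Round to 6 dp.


Rate = 1541 * 0.193 * 0.061 = 18.142193 mm^3/s


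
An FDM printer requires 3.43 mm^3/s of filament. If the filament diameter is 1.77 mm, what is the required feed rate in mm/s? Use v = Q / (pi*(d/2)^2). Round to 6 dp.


A = pi*(1.77/2)^2 = 2.460574
v = 3.43 / 2.460574 = 1.393984 mm/s


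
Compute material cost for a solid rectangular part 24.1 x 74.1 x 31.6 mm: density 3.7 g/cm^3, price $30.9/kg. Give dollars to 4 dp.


V = 24.1 * 74.1 * 31.6 = 56431.596 mm^3 = 56.431596 cm^3
Mass = 56.431596 * 3.7 / 1000 = 0.20879691 kg
Cost = 0.20879691 * 30.9 = 6.4518 $


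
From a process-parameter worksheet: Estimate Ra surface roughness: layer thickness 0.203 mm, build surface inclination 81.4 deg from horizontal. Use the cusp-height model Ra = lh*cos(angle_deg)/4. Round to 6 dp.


Ra = 0.203 * cos(81.4) / 4 = 0.007589 mm


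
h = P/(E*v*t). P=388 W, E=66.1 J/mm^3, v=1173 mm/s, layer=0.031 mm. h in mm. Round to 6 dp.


h = 388 / (66.1*1173*0.031) = 0.161425 mm


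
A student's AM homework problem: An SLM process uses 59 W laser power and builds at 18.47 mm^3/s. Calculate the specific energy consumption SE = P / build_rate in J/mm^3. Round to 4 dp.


SE = 59 / 18.47 = 3.1944 J/mm^3


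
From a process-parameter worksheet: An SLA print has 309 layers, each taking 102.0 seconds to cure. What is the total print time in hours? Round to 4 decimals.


t = 309 * 102.0 / 3600 = 8.755 hrs


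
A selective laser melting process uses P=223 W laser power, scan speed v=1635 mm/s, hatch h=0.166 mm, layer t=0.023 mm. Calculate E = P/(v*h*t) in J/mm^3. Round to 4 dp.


E = 223 / (1635*0.166*0.023) = 35.7233 J/mm^3


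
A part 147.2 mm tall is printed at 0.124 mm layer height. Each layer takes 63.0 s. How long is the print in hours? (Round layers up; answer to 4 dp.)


Layers = ceil(147.2/0.124) = 1188
t = 1188 * 63.0 / 3600 = 20.79 hrs


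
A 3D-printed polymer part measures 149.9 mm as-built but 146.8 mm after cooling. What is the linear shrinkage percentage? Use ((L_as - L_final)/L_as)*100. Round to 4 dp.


Shrinkage = ((149.9-146.8)/149.9)*100 = 2.068 %


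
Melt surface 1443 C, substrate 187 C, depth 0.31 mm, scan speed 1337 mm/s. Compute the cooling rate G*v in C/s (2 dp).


G = (1443-187)/0.31 = 4051.61290323 C/mm
CR = 4051.61290323 * 1337 = 5417006.45 C/s


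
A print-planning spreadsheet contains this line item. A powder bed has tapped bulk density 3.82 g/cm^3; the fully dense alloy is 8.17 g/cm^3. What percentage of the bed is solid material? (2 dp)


Packing = (3.82/8.17)*100 = 46.76 %


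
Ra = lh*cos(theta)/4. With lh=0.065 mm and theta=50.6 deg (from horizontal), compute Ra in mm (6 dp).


Ra = 0.065 * cos(50.6) / 4 = 0.010314 mm


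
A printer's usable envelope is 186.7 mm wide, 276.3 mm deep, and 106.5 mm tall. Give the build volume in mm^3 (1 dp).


V = 186.7 * 276.3 * 106.5 = 5493824.9 mm^3


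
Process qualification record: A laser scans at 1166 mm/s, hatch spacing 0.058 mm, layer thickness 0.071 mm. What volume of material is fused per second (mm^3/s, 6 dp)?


Rate = 1166 * 0.058 * 0.071 = 4.801588 mm^3/s


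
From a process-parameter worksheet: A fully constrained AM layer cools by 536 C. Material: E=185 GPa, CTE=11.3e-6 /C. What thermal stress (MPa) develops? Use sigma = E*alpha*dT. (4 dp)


sigma = 185*1000 * 11.3e-6 * 536 = 1120.508 MPa


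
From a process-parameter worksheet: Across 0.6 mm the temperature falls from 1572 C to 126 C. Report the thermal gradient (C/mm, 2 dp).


G = (1572-126)/0.6 = 2410.0 C/mm


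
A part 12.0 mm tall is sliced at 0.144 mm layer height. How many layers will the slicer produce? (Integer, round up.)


Layers = ceil(12.0/0.144) = 84


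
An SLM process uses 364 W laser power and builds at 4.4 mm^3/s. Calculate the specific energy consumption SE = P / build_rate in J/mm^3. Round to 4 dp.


SE = 364 / 4.4 = 82.7273 J/mm^3


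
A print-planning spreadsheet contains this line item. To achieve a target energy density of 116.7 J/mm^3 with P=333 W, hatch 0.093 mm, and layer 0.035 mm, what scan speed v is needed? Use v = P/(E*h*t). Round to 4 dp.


v = 333 / (116.7*0.093*0.035) = 876.6422 mm/s


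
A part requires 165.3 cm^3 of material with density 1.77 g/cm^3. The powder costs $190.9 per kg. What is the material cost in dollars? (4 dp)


Mass = 165.3*1.77/1000 = 0.292581 kg
Cost = 0.292581 * 190.9 = 55.8537 $


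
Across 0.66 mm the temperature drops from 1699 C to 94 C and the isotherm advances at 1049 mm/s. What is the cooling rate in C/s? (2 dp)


G = (1699-94)/0.66 = 2431.81818182 C/mm
CR = 2431.81818182 * 1049 = 2550977.27 C/s


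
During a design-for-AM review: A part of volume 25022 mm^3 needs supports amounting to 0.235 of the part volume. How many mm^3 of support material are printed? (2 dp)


V_support = 25022 * 0.235 = 5880.17 mm^3


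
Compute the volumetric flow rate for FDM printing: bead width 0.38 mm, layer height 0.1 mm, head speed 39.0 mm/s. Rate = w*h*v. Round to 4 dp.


Rate = 0.38 * 0.1 * 39.0 = 1.482 mm^3/s


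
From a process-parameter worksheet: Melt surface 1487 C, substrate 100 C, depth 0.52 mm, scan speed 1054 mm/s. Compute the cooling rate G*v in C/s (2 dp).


G = (1487-100)/0.52 = 2667.30769231 C/mm
CR = 2667.30769231 * 1054 = 2811342.31 C/s


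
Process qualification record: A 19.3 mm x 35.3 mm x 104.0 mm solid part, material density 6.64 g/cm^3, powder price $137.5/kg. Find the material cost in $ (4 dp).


V = 19.3 * 35.3 * 104.0 = 70854.16 mm^3 = 70.85416 cm^3
Mass = 70.85416 * 6.64 / 1000 = 0.47047162 kg
Cost = 0.47047162 * 137.5 = 64.6898 $


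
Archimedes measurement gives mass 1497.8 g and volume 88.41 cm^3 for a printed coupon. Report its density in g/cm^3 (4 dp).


rho = 1497.8 / 88.41 = 16.9415 g/cm^3


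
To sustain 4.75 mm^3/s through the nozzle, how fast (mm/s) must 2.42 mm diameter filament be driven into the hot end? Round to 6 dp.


A = pi*(2.42/2)^2 = 4.599606
v = 4.75 / 4.599606 = 1.032697 mm/s


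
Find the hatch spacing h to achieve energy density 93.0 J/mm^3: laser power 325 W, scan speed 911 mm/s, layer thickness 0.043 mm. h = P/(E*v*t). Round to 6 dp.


h = 325 / (93.0*911*0.043) = 0.08921 mm


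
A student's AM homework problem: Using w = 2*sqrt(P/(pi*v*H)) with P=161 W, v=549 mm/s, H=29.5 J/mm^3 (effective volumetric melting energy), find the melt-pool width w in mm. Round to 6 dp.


w = 2*sqrt(161/(pi*549*29.5)) = 0.112505 mm


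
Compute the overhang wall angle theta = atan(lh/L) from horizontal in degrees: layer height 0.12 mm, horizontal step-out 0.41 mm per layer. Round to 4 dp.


angle = atan(0.12/0.41) = 16.3139 degrees


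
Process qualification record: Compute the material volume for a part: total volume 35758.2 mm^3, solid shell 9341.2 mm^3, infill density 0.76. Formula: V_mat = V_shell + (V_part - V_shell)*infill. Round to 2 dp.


V_infill = (35758.2 - 9341.2) * 0.76 = 20076.92
V_total = 9341.2 + 20076.92 = 29418.12 mm^3


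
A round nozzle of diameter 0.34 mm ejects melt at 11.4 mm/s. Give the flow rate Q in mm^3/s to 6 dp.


A = pi*(0.34/2)^2 = 0.09079203 mm^2
Q = 0.09079203 * 11.4 = 1.035029 mm^3/s


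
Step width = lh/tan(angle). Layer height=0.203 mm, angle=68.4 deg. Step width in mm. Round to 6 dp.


step = 0.203 / tan(68.4) = 0.080373 mm


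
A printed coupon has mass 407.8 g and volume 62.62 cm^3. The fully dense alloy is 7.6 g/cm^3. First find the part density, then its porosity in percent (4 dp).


rho_part = 407.8 / 62.62 = 6.51229639 g/cm^3
Porosity = (1 - 6.51229639/7.6)*100 = 14.3119 %


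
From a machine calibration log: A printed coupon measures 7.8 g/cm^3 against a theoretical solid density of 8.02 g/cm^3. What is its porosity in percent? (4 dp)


Porosity = (1-7.8/8.02)*100 = 2.7431 %


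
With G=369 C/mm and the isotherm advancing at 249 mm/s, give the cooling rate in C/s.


CR = 369 * 249 = 91881 C/s


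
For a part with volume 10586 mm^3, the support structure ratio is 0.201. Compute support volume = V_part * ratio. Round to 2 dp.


V_support = 10586 * 0.201 = 2127.79 mm^3


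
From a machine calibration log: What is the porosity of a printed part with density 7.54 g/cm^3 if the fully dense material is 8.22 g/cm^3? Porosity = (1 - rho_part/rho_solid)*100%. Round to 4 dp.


Porosity = (1-7.54/8.22)*100 = 8.2725 %


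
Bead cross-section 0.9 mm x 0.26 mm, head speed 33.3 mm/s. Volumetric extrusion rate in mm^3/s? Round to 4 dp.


Rate = 0.9 * 0.26 * 33.3 = 7.7922 mm^3/s


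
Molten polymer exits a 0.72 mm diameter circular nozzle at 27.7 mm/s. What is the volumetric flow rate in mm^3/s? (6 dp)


A = pi*(0.72/2)^2 = 0.40715041 mm^2
Q = 0.40715041 * 27.7 = 11.278066 mm^3/s


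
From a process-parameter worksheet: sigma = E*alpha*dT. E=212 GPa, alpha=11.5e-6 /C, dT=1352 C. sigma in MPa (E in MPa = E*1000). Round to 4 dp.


sigma = 212*1000 * 11.5e-6 * 1352 = 3296.176 MPa


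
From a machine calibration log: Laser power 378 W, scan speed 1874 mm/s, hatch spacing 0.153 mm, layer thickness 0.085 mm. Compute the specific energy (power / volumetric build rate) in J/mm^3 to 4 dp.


Build rate = 1874 * 0.153 * 0.085 = 24.37137 mm^3/s
SE = 378 / 24.37137 = 15.51 J/mm^3


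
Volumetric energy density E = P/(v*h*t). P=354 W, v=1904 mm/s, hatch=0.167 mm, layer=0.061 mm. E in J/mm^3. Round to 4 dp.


E = 354 / (1904*0.167*0.061) = 18.2511 J/mm^3


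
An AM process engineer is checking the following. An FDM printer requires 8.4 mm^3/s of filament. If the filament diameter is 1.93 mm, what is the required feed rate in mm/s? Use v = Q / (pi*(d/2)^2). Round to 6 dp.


A = pi*(1.93/2)^2 = 2.92553
v = 8.4 / 2.92553 = 2.871275 mm/s


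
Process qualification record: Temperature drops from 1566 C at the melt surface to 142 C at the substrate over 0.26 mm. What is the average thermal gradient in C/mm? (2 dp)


G = (1566-142)/0.26 = 5476.92 C/mm


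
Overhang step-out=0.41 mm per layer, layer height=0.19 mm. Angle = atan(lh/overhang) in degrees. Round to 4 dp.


angle = atan(0.19/0.41) = 24.8637 degrees


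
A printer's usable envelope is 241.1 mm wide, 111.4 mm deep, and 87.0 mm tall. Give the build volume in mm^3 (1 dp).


V = 241.1 * 111.4 * 87.0 = 2336693.0 mm^3


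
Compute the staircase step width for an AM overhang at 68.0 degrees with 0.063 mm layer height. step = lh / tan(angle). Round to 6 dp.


step = 0.063 / tan(68.0) = 0.025454 mm


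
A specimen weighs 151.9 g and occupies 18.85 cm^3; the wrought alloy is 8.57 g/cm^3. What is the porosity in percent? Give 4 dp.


rho_part = 151.9 / 18.85 = 8.05835544 g/cm^3
Porosity = (1 - 8.05835544/8.57)*100 = 5.9702 %


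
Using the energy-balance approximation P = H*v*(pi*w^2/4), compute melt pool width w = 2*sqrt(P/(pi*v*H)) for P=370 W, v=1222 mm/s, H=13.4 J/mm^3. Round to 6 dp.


w = 2*sqrt(370/(pi*1222*13.4)) = 0.169616 mm


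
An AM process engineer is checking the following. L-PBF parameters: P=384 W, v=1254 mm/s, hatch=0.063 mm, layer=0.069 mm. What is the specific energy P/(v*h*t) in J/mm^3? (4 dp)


Build rate = 1254 * 0.063 * 0.069 = 5.451138 mm^3/s
SE = 384 / 5.451138 = 70.444 J/mm^3


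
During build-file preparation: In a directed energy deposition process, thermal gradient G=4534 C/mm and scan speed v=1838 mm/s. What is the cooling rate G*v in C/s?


CR = 4534 * 1838 = 8333492 C/s


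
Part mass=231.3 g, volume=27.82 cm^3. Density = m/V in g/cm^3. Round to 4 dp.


rho = 231.3 / 27.82 = 8.3142 g/cm^3


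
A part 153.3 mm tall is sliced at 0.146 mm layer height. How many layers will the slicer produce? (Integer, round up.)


Layers = ceil(153.3/0.146) = 1050


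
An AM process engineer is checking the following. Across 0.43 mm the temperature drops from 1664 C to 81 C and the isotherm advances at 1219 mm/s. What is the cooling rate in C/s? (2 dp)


G = (1664-81)/0.43 = 3681.39534884 C/mm
CR = 3681.39534884 * 1219 = 4487620.93 C/s


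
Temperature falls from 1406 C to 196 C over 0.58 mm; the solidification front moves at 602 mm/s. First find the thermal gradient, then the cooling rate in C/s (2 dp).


G = (1406-196)/0.58 = 2086.20689655 C/mm
CR = 2086.20689655 * 602 = 1255896.55 C/s


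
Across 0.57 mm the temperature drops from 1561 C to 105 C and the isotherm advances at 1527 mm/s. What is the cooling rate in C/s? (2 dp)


G = (1561-105)/0.57 = 2554.38596491 C/mm
CR = 2554.38596491 * 1527 = 3900547.37 C/s


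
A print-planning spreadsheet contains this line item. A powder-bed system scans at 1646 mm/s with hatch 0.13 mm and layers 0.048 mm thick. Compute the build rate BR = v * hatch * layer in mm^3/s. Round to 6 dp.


Rate = 1646 * 0.13 * 0.048 = 10.27104 mm^3/s


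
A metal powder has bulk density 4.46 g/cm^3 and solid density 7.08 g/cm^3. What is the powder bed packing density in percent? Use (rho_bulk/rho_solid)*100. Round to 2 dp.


Packing = (4.46/7.08)*100 = 62.99 %


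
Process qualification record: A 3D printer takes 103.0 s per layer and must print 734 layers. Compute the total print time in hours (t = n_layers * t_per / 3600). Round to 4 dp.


t = 734 * 103.0 / 3600 = 21.0006 hrs


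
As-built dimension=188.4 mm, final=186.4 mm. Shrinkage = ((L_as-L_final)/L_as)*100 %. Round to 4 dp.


Shrinkage = ((188.4-186.4)/188.4)*100 = 1.0616 %


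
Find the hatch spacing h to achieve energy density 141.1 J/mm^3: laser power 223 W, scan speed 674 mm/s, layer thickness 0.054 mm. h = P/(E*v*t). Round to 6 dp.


h = 223 / (141.1*674*0.054) = 0.043423 mm


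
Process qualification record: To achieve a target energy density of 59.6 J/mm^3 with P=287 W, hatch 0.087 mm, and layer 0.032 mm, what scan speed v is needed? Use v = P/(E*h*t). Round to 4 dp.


v = 287 / (59.6*0.087*0.032) = 1729.6826 mm/s


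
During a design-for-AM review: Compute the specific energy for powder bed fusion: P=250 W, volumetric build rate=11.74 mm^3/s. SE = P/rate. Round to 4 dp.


SE = 250 / 11.74 = 21.2947 J/mm^3


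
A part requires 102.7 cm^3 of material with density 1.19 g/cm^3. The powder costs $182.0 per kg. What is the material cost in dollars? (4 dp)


Mass = 102.7*1.19/1000 = 0.122213 kg
Cost = 0.122213 * 182.0 = 22.2428 $


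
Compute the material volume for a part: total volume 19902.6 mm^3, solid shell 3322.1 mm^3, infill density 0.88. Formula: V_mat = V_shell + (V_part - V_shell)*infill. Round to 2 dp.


V_infill = (19902.6 - 3322.1) * 0.88 = 14590.84
V_total = 3322.1 + 14590.84 = 17912.94 mm^3


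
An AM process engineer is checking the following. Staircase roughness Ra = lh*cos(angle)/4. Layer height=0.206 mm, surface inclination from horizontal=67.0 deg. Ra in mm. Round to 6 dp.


Ra = 0.206 * cos(67.0) / 4 = 0.020123 mm


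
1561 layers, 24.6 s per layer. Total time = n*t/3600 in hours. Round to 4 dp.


t = 1561 * 24.6 / 3600 = 10.6668 hrs


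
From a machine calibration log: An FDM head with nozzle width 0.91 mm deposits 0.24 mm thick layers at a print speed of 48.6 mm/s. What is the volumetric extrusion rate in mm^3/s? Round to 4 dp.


Rate = 0.91 * 0.24 * 48.6 = 10.6142 mm^3/s


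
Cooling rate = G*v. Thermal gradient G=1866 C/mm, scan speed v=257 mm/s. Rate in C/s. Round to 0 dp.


CR = 1866 * 257 = 479562 C/s


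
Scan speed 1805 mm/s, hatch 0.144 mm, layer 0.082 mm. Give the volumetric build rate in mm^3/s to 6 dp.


Rate = 1805 * 0.144 * 0.082 = 21.31344 mm^3/s


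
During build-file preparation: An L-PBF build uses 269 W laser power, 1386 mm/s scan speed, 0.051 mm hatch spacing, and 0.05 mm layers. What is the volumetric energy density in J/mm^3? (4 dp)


E = 269 / (1386*0.051*0.05) = 76.1113 J/mm^3


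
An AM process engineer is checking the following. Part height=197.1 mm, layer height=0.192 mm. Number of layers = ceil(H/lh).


Layers = ceil(197.1/0.192) = 1027


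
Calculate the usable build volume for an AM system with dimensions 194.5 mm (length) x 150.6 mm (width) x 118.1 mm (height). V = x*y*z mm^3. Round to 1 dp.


V = 194.5 * 150.6 * 118.1 = 3459349.8 mm^3


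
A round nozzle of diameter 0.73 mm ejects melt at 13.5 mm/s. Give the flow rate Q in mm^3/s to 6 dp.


A = pi*(0.73/2)^2 = 0.41853868 mm^2
Q = 0.41853868 * 13.5 = 5.650272 mm^3/s


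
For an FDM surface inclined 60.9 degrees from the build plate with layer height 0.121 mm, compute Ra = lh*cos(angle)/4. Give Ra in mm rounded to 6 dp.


Ra = 0.121 * cos(60.9) / 4 = 0.014712 mm


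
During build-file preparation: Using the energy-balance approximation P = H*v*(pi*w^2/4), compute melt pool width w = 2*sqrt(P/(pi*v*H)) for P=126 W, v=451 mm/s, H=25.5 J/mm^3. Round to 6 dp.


w = 2*sqrt(126/(pi*451*25.5)) = 0.118109 mm


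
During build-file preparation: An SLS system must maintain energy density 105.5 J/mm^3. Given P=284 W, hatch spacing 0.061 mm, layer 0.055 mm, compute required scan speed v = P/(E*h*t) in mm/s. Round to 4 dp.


v = 284 / (105.5*0.061*0.055) = 802.3675 mm/s


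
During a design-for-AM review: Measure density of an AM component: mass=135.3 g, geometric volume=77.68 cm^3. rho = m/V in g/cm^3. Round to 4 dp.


rho = 135.3 / 77.68 = 1.7418 g/cm^3


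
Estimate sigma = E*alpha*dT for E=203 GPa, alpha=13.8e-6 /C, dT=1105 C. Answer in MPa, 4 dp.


sigma = 203*1000 * 13.8e-6 * 1105 = 3095.547 MPa


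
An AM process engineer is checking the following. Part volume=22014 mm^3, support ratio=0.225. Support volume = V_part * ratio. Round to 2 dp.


V_support = 22014 * 0.225 = 4953.15 mm^3


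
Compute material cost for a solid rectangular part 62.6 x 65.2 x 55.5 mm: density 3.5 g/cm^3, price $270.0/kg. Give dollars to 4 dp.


V = 62.6 * 65.2 * 55.5 = 226524.36 mm^3 = 226.52436 cm^3
Mass = 226.52436 * 3.5 / 1000 = 0.79283526 kg
Cost = 0.79283526 * 270.0 = 214.0655 $


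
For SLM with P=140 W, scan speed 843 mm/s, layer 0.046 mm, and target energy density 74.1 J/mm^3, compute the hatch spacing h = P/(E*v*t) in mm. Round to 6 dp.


h = 140 / (74.1*843*0.046) = 0.048722 mm


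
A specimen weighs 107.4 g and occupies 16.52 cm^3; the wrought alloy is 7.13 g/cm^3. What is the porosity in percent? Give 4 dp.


rho_part = 107.4 / 16.52 = 6.50121065 g/cm^3
Porosity = (1 - 6.50121065/7.13)*100 = 8.8189 %


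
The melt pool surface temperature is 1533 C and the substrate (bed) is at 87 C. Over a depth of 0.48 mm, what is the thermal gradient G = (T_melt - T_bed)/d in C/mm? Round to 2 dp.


G = (1533-87)/0.48 = 3012.5 C/mm


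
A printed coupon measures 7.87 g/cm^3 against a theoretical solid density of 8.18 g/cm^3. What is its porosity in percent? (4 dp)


Porosity = (1-7.87/8.18)*100 = 3.7897 %


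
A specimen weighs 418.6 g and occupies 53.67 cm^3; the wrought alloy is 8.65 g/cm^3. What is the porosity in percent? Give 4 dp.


rho_part = 418.6 / 53.67 = 7.79951556 g/cm^3
Porosity = (1 - 7.79951556/8.65)*100 = 9.8322 %


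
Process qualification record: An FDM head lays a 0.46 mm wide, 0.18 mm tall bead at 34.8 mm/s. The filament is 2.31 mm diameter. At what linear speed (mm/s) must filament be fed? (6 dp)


Q = 0.46 * 0.18 * 34.8 = 2.88144 mm^3/s
A_fil = pi*(2.31/2)^2 = 4.19096314 mm^2
v_feed = 2.88144 / 4.19096314 = 0.687536 mm/s


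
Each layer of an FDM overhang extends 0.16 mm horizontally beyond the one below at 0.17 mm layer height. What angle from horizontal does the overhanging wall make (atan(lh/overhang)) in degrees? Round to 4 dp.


angle = atan(0.17/0.16) = 46.7357 degrees


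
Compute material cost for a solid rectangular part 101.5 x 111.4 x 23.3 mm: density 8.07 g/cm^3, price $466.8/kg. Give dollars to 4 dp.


V = 101.5 * 111.4 * 23.3 = 263455.43 mm^3 = 263.45543 cm^3
Mass = 263.45543 * 8.07 / 1000 = 2.12608532 kg
Cost = 2.12608532 * 466.8 = 992.4566 $


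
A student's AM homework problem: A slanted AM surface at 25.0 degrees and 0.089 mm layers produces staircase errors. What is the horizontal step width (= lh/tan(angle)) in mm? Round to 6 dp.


step = 0.089 / tan(25.0) = 0.190861 mm


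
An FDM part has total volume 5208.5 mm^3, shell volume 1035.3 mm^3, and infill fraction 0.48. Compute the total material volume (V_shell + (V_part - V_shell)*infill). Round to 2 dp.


V_infill = (5208.5 - 1035.3) * 0.48 = 2003.14
V_total = 1035.3 + 2003.14 = 3038.44 mm^3


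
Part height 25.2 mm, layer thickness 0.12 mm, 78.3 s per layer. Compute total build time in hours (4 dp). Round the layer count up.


Layers = ceil(25.2/0.12) = 210
t = 210 * 78.3 / 3600 = 4.5675 hrs


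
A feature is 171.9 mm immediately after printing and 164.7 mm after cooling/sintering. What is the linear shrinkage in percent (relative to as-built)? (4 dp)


Shrinkage = ((171.9-164.7)/171.9)*100 = 4.1885 %


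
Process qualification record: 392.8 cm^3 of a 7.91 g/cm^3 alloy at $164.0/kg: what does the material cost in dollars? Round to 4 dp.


Mass = 392.8*7.91/1000 = 3.107048 kg
Cost = 3.107048 * 164.0 = 509.5559 $


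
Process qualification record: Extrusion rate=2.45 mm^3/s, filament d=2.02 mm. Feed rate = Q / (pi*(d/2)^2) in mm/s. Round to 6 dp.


A = pi*(2.02/2)^2 = 3.204739
v = 2.45 / 3.204739 = 0.764493 mm/s


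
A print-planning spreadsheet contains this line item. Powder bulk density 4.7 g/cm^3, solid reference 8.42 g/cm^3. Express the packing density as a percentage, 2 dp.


Packing = (4.7/8.42)*100 = 55.82 %


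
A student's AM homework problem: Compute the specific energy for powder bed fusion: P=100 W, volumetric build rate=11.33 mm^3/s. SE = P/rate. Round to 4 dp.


SE = 100 / 11.33 = 8.8261 J/mm^3


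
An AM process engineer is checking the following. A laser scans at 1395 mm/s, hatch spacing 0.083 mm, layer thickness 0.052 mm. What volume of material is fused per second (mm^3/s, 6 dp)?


Rate = 1395 * 0.083 * 0.052 = 6.02082 mm^3/s


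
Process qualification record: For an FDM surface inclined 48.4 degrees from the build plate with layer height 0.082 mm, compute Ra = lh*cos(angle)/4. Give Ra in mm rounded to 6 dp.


Ra = 0.082 * cos(48.4) / 4 = 0.01361 mm


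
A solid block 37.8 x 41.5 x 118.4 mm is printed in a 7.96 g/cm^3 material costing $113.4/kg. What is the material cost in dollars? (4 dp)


V = 37.8 * 41.5 * 118.4 = 185734.08 mm^3 = 185.73408 cm^3
Mass = 185.73408 * 7.96 / 1000 = 1.47844328 kg
Cost = 1.47844328 * 113.4 = 167.6555 $


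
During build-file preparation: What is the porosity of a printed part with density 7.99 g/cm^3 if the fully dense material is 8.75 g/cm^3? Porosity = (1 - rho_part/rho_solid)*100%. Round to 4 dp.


Porosity = (1-7.99/8.75)*100 = 8.6857 %


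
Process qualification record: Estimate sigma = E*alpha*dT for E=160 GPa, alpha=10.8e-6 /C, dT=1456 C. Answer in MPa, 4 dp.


sigma = 160*1000 * 10.8e-6 * 1456 = 2515.968 MPa


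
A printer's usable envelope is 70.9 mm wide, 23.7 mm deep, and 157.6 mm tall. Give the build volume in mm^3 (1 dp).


V = 70.9 * 23.7 * 157.6 = 264820.0 mm^3


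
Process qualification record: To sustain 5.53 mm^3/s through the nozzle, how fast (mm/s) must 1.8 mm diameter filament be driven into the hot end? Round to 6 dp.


A = pi*(1.8/2)^2 = 2.54469
v = 5.53 / 2.54469 = 2.173153 mm/s


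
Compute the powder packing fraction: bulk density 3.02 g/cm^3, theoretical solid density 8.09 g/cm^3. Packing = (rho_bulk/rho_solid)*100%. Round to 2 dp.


Packing = (3.02/8.09)*100 = 37.33 %


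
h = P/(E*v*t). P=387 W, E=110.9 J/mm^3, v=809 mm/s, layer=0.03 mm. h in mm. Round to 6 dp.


h = 387 / (110.9*809*0.03) = 0.143784 mm


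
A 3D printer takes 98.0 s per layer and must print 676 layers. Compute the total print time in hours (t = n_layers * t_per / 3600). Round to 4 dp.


t = 676 * 98.0 / 3600 = 18.4022 hrs


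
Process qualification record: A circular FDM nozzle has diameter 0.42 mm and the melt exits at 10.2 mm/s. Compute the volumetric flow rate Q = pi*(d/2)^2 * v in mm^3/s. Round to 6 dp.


A = pi*(0.42/2)^2 = 0.13854424 mm^2
Q = 0.13854424 * 10.2 = 1.413151 mm^3/s


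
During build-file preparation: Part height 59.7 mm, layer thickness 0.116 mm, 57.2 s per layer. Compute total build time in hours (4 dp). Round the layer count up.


Layers = ceil(59.7/0.116) = 515
t = 515 * 57.2 / 3600 = 8.1828 hrs


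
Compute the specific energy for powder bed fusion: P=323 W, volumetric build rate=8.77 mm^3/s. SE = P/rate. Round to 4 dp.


SE = 323 / 8.77 = 36.8301 J/mm^3


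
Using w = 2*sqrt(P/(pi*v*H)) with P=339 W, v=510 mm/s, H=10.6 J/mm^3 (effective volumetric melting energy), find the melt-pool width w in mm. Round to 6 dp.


w = 2*sqrt(339/(pi*510*10.6)) = 0.282564 mm


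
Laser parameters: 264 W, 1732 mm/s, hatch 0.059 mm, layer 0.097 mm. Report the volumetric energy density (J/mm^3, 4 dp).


E = 264 / (1732*0.059*0.097) = 26.6337 J/mm^3


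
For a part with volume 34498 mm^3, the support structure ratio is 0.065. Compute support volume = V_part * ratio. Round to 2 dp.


V_support = 34498 * 0.065 = 2242.37 mm^3


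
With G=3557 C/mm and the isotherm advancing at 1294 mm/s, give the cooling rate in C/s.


CR = 3557 * 1294 = 4602758 C/s


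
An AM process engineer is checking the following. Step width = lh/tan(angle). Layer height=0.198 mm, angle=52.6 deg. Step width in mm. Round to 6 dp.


step = 0.198 / tan(52.6) = 0.151382 mm


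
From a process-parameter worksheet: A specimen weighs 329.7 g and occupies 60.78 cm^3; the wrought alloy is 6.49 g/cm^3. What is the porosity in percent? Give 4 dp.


rho_part = 329.7 / 60.78 = 5.42448174 g/cm^3
Porosity = (1 - 5.42448174/6.49)*100 = 16.4178 %


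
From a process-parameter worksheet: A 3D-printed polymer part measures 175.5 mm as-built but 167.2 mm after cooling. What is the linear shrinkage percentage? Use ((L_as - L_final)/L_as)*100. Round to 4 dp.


Shrinkage = ((175.5-167.2)/175.5)*100 = 4.7293 %
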